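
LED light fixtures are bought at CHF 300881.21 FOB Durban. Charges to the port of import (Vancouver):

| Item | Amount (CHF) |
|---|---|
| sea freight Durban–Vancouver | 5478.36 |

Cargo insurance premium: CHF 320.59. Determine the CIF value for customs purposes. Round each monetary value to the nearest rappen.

CIF value: CHF 306680.16

CIF = FOB price + freight + insurance
CIF = 300881.21 + 5478.36 + 320.59 = 306680.16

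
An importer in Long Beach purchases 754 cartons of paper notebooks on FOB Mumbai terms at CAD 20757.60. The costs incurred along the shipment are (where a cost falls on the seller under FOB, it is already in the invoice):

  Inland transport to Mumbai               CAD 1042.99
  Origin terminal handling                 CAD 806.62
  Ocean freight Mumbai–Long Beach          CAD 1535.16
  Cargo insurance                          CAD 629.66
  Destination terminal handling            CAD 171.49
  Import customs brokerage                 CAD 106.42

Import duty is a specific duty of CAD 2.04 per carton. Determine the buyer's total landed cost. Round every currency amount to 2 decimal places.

Total landed cost: CAD 24738.49

FOB: the seller bears costs until goods are on board at the origin port; the buyer bears freight, insurance and all costs thereafter.
Already in the invoice (seller's account under FOB): inland to port, origin terminal — exclude.
CIF value = FOB price + freight + insurance = 20757.60 + 1535.16 + 629.66 = 22922.42
Import duty = 754 × 2.04 = 1538.16
Buyer bears: freight 1535.16 + insurance 629.66 + destination terminal 171.49 + brokerage 106.42 + duty 1538.16 = 3980.89
Landed cost = invoice 20757.60 + 3980.89 = 24738.49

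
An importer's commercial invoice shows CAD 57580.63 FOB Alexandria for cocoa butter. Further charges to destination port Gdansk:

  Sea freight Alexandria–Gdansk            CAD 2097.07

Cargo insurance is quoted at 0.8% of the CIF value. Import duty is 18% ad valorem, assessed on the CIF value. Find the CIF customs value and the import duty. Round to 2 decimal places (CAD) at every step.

CIF value: CAD 60158.97; import duty: CAD 10828.61

Let C be the CIF value. C = FOB price + freight + 0.8% × C
C − 0.8% × C = 57580.63 + 2097.07
0.992 × C = 59677.70
C = 59677.70 / 0.992 = 60158.97
Insurance premium = 0.8% × 60158.97 = 481.27
Import duty = 60158.97 × 18% = 10828.61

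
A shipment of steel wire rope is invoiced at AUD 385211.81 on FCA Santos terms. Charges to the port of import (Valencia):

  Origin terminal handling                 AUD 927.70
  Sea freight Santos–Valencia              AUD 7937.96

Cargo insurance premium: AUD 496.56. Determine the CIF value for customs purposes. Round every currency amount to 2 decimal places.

CIF value: AUD 394574.03

CIF = FCA price + pre-shipment costs + freight + insurance
CIF = 385211.81 + 927.70 + 7937.96 + 496.56 = 394574.03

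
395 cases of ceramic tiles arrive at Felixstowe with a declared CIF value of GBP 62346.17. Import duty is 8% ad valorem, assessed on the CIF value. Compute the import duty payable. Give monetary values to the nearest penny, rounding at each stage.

Import duty: GBP 4987.69

Import duty = 62346.17 × 8% = 4987.69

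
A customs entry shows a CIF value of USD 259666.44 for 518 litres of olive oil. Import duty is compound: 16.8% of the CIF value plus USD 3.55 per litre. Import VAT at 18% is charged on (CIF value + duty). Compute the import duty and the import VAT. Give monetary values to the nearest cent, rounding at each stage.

Import duty: USD 45462.86; import VAT: USD 54923.27

Ad valorem component: 259666.44 × 16.8% = 43623.96
Specific component: 518 × 3.55 = 1838.90
Import duty = 43623.96 + 1838.90 = 45462.86
VAT base = CIF + duty = 259666.44 + 45462.86 = 305129.30
Import VAT = 305129.30 × 18% = 54923.27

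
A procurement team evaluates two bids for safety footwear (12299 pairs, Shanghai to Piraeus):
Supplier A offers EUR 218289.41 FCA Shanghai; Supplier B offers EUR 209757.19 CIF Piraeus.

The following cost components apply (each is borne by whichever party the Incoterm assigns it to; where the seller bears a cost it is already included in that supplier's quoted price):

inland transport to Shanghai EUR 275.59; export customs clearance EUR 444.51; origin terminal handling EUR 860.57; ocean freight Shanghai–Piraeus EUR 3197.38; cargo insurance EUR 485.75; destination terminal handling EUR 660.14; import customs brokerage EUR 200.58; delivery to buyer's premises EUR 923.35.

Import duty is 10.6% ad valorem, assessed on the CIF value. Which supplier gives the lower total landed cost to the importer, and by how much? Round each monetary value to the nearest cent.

Supplier B is cheaper by EUR 14461.97

Supplier A (FCA):
CIF value = FCA price + origin terminal + freight + insurance = 218289.41 + 860.57 + 3197.38 + 485.75 = 222833.11
Import duty = 222833.11 × 10.6% = 23620.31
Buyer bears (A): 860.57 + 3197.38 + 485.75 + 660.14 + 200.58 + 923.35 = 6327.77
Landed cost (A) = invoice 218289.41 + 6327.77 + duty 23620.31 = 248237.49
Supplier B (CIF):
The CIF price already equals the CIF value: 209757.19
Import duty = 209757.19 × 10.6% = 22234.26
Buyer bears (B): 660.14 + 200.58 + 923.35 = 1784.07
Landed cost (B) = invoice 209757.19 + 1784.07 + duty 22234.26 = 233775.52
Difference = |248237.49 − 233775.52| = 14461.97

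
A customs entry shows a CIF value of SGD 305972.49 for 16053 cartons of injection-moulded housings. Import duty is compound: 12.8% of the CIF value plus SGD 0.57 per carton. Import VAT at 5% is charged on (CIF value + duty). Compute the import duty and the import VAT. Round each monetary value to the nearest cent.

Ad valorem component: 305972.49 × 12.8% = 39164.48
Specific component: 16053 × 0.57 = 9150.21
Import duty = 39164.48 + 9150.21 = 48314.69
VAT base = CIF + duty = 305972.49 + 48314.69 = 354287.18
Import VAT = 354287.18 × 5% = 17714.36

Import duty: SGD 48314.69; import VAT: SGD 17714.36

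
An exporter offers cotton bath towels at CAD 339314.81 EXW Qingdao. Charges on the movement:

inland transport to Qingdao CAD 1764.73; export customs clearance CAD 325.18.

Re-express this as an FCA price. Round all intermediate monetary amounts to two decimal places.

From EXW to FCA, the seller additionally bears: inland to port, export clearance.
FCA price = 339314.81 + 1764.73 + 325.18 = 341404.72

FCA price: CAD 341404.72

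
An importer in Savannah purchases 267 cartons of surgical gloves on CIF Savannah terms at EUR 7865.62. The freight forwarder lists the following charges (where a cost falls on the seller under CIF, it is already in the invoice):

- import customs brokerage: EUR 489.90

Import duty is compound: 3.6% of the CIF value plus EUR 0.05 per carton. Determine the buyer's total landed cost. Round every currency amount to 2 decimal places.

Total landed cost: EUR 8652.03

CIF: the seller pays costs through ocean freight and marine insurance to the destination port.
The CIF price already equals the CIF value: 7865.62
Ad valorem component: 7865.62 × 3.6% = 283.16
Specific component: 267 × 0.05 = 13.35
Import duty = 283.16 + 13.35 = 296.51
Buyer bears: brokerage 489.90 + duty 296.51 = 786.41
Landed cost = invoice 7865.62 + 786.41 = 8652.03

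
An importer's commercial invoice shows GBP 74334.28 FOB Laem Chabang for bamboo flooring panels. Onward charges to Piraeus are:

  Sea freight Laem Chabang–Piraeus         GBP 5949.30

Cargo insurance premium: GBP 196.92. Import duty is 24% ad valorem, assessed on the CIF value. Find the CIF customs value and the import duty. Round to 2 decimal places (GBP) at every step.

CIF = FOB price + freight + insurance
CIF = 74334.28 + 5949.30 + 196.92 = 80480.50
Import duty = 80480.50 × 24% = 19315.32

CIF value: GBP 80480.50; import duty: GBP 19315.32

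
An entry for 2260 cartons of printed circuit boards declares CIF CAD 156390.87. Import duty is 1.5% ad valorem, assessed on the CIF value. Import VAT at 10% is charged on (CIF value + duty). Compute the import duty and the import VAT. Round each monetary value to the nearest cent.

Import duty = 156390.87 × 1.5% = 2345.86
VAT base = CIF + duty = 156390.87 + 2345.86 = 158736.73
Import VAT = 158736.73 × 10% = 15873.67

Import duty: CAD 2345.86; import VAT: CAD 15873.67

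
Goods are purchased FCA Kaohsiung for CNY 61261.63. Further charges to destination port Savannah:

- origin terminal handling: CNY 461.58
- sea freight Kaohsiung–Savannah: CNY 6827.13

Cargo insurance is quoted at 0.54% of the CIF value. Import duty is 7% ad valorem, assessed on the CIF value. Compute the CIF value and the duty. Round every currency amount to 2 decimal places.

Let C be the CIF value. C = FCA price + pre-shipment costs + freight + 0.54% × C
C − 0.54% × C = 61261.63 + 461.58 + 6827.13
0.9946 × C = 68550.34
C = 68550.34 / 0.9946 = 68922.52
Insurance premium = 0.54% × 68922.52 = 372.18
Import duty = 68922.52 × 7% = 4824.58

CIF value: CNY 68922.52; import duty: CNY 4824.58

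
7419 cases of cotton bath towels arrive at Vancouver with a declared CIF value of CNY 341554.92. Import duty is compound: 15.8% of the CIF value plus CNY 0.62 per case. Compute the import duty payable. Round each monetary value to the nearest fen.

Import duty: CNY 58565.46

Ad valorem component: 341554.92 × 15.8% = 53965.68
Specific component: 7419 × 0.62 = 4599.78
Import duty = 53965.68 + 4599.78 = 58565.46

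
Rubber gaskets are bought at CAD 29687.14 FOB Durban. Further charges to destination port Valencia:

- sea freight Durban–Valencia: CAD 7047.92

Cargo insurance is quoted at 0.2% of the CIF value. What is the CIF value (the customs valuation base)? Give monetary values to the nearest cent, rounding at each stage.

Let C be the CIF value. C = FOB price + freight + 0.2% × C
C − 0.2% × C = 29687.14 + 7047.92
0.998 × C = 36735.06
C = 36735.06 / 0.998 = 36808.68
Insurance premium = 0.2% × 36808.68 = 73.62

CIF value: CAD 36808.68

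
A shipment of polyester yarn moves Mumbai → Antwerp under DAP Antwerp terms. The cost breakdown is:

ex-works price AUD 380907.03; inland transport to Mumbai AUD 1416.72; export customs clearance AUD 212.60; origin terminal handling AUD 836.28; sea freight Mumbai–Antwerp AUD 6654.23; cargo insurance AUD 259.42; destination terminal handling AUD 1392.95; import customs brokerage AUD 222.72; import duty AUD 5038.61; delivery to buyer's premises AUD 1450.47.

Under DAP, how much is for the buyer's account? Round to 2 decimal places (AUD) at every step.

DAP: the seller bears all costs to the named destination except import duty and clearance.
Seller's account: goods 380907.03 + inland to port 1416.72 + export clearance 212.60 + origin terminal 836.28 + freight 6654.23 + insurance 259.42 + destination terminal 1392.95 + delivery 1450.47 = 393129.70
Buyer's account: brokerage 222.72 + duty 5038.61 = 5261.33

Buyer's account: AUD 5261.33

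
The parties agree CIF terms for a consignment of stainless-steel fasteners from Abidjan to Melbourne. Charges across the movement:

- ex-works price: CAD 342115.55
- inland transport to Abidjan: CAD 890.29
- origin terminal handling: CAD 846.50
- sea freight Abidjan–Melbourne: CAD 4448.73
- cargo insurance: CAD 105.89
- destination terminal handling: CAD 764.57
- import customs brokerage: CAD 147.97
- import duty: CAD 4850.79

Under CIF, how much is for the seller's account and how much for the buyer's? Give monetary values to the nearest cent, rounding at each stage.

Seller: CAD 348406.96; buyer: CAD 5763.33

CIF: the seller pays costs through ocean freight and marine insurance to the destination port.
Seller's account: goods 342115.55 + inland to port 890.29 + origin terminal 846.50 + freight 4448.73 + insurance 105.89 = 348406.96
Buyer's account: destination terminal 764.57 + brokerage 147.97 + duty 4850.79 = 5763.33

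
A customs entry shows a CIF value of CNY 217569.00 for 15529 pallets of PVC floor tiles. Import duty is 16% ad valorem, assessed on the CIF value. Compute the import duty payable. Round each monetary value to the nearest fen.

Import duty = 217569.00 × 16% = 34811.04

Import duty: CNY 34811.04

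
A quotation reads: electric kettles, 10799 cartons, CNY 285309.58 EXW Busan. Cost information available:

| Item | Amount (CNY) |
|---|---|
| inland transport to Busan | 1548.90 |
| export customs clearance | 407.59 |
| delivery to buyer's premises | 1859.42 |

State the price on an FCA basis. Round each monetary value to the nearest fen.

FCA price: CNY 287266.07

Not relevant to the conversion: delivery — on the buyer under both terms; not part of either seller's price.
From EXW to FCA, the seller additionally bears: inland to port, export clearance.
FCA price = 285309.58 + 1548.90 + 407.59 = 287266.07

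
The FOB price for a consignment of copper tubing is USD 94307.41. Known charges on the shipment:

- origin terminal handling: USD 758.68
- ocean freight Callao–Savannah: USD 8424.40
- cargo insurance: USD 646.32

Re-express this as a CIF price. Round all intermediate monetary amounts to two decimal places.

CIF price: USD 103378.13

Not relevant to the conversion: origin terminal — on the seller under both FOB and CIF; already in the FOB price and stays in the CIF price.
From FOB to CIF, the seller additionally bears: freight, insurance.
CIF price = 94307.41 + 8424.40 + 646.32 = 103378.13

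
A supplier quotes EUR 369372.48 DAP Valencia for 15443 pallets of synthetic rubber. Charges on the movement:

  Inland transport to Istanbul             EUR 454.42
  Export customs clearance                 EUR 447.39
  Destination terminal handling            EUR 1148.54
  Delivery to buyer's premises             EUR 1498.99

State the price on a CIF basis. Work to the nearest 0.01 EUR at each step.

Not relevant to the conversion: export clearance, inland to port — on the seller under both DAP and CIF; already in the DAP price and stays in the CIF price.
From DAP to CIF, the seller no longer bears: destination terminal, delivery.
CIF price = 369372.48 − 1148.54 − 1498.99 = 366724.95

CIF price: EUR 366724.95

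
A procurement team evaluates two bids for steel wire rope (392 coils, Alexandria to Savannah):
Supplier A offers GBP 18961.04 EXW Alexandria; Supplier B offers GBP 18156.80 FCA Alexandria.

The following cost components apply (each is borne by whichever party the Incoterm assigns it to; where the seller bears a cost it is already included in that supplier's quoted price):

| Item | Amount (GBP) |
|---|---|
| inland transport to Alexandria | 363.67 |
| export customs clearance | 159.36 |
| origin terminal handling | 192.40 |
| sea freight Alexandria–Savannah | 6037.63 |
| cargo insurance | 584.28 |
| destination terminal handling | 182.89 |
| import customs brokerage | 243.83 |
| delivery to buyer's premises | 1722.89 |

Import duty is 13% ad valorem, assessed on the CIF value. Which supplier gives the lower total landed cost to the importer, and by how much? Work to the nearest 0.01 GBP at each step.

Supplier A (EXW):
CIF value = EXW price + inland to port + export clearance + origin terminal + freight + insurance = 18961.04 + 363.67 + 159.36 + 192.40 + 6037.63 + 584.28 = 26298.38
Import duty = 26298.38 × 13% = 3418.79
Buyer bears (A): 363.67 + 159.36 + 192.40 + 6037.63 + 584.28 + 182.89 + 243.83 + 1722.89 = 9486.95
Landed cost (A) = invoice 18961.04 + 9486.95 + duty 3418.79 = 31866.78
Supplier B (FCA):
CIF value = FCA price + origin terminal + freight + insurance = 18156.80 + 192.40 + 6037.63 + 584.28 = 24971.11
Import duty = 24971.11 × 13% = 3246.24
Buyer bears (B): 192.40 + 6037.63 + 584.28 + 182.89 + 243.83 + 1722.89 = 8963.92
Landed cost (B) = invoice 18156.80 + 8963.92 + duty 3246.24 = 30366.96
Difference = |31866.78 − 30366.96| = 1499.82

Supplier B is cheaper by GBP 1499.82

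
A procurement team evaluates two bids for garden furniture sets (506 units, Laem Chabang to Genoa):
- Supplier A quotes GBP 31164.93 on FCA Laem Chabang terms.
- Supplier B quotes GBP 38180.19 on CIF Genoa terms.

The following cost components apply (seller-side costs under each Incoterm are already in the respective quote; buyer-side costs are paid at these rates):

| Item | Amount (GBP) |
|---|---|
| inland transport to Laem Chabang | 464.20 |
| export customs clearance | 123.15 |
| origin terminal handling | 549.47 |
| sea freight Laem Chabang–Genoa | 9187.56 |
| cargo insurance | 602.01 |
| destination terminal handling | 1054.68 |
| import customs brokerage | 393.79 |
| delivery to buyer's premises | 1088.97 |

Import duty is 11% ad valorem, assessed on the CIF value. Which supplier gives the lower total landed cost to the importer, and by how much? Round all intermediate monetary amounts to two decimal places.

Supplier A (FCA):
CIF value = FCA price + origin terminal + freight + insurance = 31164.93 + 549.47 + 9187.56 + 602.01 = 41503.97
Import duty = 41503.97 × 11% = 4565.44
Buyer bears (A): 549.47 + 9187.56 + 602.01 + 1054.68 + 393.79 + 1088.97 = 12876.48
Landed cost (A) = invoice 31164.93 + 12876.48 + duty 4565.44 = 48606.85
Supplier B (CIF):
The CIF price already equals the CIF value: 38180.19
Import duty = 38180.19 × 11% = 4199.82
Buyer bears (B): 1054.68 + 393.79 + 1088.97 = 2537.44
Landed cost (B) = invoice 38180.19 + 2537.44 + duty 4199.82 = 44917.45
Difference = |48606.85 − 44917.45| = 3689.40

Supplier B is cheaper by GBP 3689.40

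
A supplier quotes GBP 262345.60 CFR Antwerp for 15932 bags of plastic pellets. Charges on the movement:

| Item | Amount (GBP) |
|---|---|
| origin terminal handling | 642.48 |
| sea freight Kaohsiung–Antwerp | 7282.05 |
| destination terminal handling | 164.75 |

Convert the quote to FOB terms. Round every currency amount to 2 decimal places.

Not relevant to the conversion: origin terminal — on the seller under both CFR and FOB; already in the CFR price and stays in the FOB price. destination terminal — on the buyer under both terms; not part of either seller's price.
From CFR to FOB, the seller no longer bears: freight.
FOB price = 262345.60 − 7282.05 = 255063.55

FOB price: GBP 255063.55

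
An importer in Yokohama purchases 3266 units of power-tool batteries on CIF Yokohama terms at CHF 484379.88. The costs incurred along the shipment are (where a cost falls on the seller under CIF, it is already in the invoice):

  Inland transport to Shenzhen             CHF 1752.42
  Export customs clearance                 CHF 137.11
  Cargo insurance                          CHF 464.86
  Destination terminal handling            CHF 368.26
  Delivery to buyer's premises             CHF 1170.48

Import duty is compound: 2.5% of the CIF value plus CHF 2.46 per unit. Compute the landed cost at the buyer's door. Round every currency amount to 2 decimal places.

Total landed cost: CHF 506062.48

CIF: the seller pays costs through ocean freight and marine insurance to the destination port.
Already in the invoice (seller's account under CIF): inland to port, export clearance, insurance — exclude.
The CIF price already equals the CIF value: 484379.88
Ad valorem component: 484379.88 × 2.5% = 12109.50
Specific component: 3266 × 2.46 = 8034.36
Import duty = 12109.50 + 8034.36 = 20143.86
Buyer bears: destination terminal 368.26 + delivery 1170.48 + duty 20143.86 = 21682.60
Landed cost = invoice 484379.88 + 21682.60 = 506062.48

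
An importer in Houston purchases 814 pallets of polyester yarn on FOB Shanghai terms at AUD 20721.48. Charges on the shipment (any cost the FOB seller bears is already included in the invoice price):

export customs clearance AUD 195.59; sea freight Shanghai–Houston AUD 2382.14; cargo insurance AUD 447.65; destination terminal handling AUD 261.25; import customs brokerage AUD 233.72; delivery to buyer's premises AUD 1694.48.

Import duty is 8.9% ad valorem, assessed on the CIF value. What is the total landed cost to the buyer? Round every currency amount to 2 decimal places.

Total landed cost: AUD 27836.78

FOB: the seller bears costs until goods are on board at the origin port; the buyer bears freight, insurance and all costs thereafter.
Already in the invoice (seller's account under FOB): export clearance — exclude.
CIF value = FOB price + freight + insurance = 20721.48 + 2382.14 + 447.65 = 23551.27
Import duty = 23551.27 × 8.9% = 2096.06
Buyer bears: freight 2382.14 + insurance 447.65 + destination terminal 261.25 + brokerage 233.72 + delivery 1694.48 + duty 2096.06 = 7115.30
Landed cost = invoice 20721.48 + 7115.30 = 27836.78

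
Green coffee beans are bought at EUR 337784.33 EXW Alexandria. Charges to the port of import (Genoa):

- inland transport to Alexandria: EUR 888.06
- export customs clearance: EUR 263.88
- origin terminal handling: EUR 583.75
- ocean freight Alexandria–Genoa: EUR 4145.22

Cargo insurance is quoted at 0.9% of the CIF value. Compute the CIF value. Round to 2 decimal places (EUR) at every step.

Let C be the CIF value. C = EXW price + pre-shipment costs + freight + 0.9% × C
C − 0.9% × C = 337784.33 + 888.06 + 263.88 + 583.75 + 4145.22
0.991 × C = 343665.24
C = 343665.24 / 0.991 = 346786.32
Insurance premium = 0.9% × 346786.32 = 3121.08

CIF value: EUR 346786.32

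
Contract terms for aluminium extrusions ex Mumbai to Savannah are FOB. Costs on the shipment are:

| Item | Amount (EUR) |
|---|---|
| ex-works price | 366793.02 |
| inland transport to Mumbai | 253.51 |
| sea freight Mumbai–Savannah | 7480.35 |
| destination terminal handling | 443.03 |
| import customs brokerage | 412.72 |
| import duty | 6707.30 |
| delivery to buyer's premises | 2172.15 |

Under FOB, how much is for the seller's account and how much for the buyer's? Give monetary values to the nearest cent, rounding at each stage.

FOB: the seller bears costs until goods are on board at the origin port; the buyer bears freight, insurance and all costs thereafter.
Seller's account: goods 366793.02 + inland to port 253.51 = 367046.53
Buyer's account: freight 7480.35 + destination terminal 443.03 + brokerage 412.72 + duty 6707.30 + delivery 2172.15 = 17215.55

Seller: EUR 367046.53; buyer: EUR 17215.55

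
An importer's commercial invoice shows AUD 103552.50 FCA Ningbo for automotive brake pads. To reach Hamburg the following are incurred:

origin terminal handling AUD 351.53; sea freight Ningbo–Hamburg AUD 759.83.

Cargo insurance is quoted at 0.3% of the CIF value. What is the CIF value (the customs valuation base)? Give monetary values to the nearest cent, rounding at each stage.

CIF value: AUD 104978.80

Let C be the CIF value. C = FCA price + pre-shipment costs + freight + 0.3% × C
C − 0.3% × C = 103552.50 + 351.53 + 759.83
0.997 × C = 104663.86
C = 104663.86 / 0.997 = 104978.80
Insurance premium = 0.3% × 104978.80 = 314.94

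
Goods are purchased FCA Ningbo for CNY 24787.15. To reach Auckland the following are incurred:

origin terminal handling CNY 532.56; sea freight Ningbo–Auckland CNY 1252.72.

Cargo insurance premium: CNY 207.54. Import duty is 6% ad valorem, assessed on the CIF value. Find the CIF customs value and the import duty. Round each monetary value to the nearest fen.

CIF value: CNY 26779.97; import duty: CNY 1606.80

CIF = FCA price + pre-shipment costs + freight + insurance
CIF = 24787.15 + 532.56 + 1252.72 + 207.54 = 26779.97
Import duty = 26779.97 × 6% = 1606.80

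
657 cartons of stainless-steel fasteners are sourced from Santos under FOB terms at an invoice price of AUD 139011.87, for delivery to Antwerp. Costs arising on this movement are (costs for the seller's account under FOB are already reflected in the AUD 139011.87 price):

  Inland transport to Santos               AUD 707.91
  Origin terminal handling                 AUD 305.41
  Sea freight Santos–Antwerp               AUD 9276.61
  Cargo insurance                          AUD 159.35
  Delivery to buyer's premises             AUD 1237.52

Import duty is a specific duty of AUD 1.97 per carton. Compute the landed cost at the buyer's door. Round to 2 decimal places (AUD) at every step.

Total landed cost: AUD 150979.64

FOB: the seller bears costs until goods are on board at the origin port; the buyer bears freight, insurance and all costs thereafter.
Already in the invoice (seller's account under FOB): inland to port, origin terminal — exclude.
CIF value = FOB price + freight + insurance = 139011.87 + 9276.61 + 159.35 = 148447.83
Import duty = 657 × 1.97 = 1294.29
Buyer bears: freight 9276.61 + insurance 159.35 + delivery 1237.52 + duty 1294.29 = 11967.77
Landed cost = invoice 139011.87 + 11967.77 = 150979.64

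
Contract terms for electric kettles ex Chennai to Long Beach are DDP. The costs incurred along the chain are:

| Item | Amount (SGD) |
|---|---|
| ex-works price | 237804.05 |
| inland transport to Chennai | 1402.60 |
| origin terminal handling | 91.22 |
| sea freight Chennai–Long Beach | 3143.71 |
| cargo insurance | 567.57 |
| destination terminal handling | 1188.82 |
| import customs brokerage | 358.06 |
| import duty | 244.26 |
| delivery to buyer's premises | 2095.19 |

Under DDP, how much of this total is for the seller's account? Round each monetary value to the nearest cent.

DDP: the seller bears all costs including import duty.
Seller's account: goods 237804.05 + inland to port 1402.60 + origin terminal 91.22 + freight 3143.71 + insurance 567.57 + destination terminal 1188.82 + brokerage 358.06 + duty 244.26 + delivery 2095.19 = 246895.48
Buyer's account: 0.00

Seller's account: SGD 246895.48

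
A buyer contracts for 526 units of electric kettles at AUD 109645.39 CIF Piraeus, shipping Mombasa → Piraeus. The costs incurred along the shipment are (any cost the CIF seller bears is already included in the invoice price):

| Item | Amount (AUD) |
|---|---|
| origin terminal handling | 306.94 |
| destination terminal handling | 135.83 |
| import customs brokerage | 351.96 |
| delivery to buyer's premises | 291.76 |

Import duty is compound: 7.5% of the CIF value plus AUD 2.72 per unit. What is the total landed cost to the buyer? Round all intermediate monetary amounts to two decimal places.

CIF: the seller pays costs through ocean freight and marine insurance to the destination port.
Already in the invoice (seller's account under CIF): origin terminal — exclude.
The CIF price already equals the CIF value: 109645.39
Ad valorem component: 109645.39 × 7.5% = 8223.40
Specific component: 526 × 2.72 = 1430.72
Import duty = 8223.40 + 1430.72 = 9654.12
Buyer bears: destination terminal 135.83 + brokerage 351.96 + delivery 291.76 + duty 9654.12 = 10433.67
Landed cost = invoice 109645.39 + 10433.67 = 120079.06

Total landed cost: AUD 120079.06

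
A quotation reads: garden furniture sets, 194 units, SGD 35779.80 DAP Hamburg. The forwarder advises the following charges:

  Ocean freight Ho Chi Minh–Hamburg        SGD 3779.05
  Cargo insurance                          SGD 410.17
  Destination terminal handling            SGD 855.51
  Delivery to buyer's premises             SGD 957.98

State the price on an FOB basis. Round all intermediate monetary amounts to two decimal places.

FOB price: SGD 29777.09

From DAP to FOB, the seller no longer bears: freight, insurance, destination terminal, delivery.
FOB price = 35779.80 − 3779.05 − 410.17 − 855.51 − 957.98 = 29777.09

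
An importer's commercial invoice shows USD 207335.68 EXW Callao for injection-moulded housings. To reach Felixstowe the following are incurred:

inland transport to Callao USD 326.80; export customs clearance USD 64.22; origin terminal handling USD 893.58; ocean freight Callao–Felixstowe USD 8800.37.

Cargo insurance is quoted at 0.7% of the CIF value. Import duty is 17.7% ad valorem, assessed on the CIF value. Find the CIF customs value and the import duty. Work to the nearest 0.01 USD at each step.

CIF value: USD 218953.32; import duty: USD 38754.74

Let C be the CIF value. C = EXW price + pre-shipment costs + freight + 0.7% × C
C − 0.7% × C = 207335.68 + 326.80 + 64.22 + 893.58 + 8800.37
0.993 × C = 217420.65
C = 217420.65 / 0.993 = 218953.32
Insurance premium = 0.7% × 218953.32 = 1532.67
Import duty = 218953.32 × 17.7% = 38754.74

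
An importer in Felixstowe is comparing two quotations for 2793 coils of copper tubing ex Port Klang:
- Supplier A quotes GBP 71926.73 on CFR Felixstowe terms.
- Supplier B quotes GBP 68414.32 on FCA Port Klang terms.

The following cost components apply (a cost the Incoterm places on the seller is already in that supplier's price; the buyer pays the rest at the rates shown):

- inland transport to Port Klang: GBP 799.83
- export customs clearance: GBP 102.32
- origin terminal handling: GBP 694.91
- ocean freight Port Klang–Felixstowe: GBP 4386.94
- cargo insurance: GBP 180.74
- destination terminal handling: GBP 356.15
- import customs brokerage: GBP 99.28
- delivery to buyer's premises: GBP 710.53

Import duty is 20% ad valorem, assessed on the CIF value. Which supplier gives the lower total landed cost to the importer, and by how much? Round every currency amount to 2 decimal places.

Supplier A (CFR):
CIF value = CFR price + insurance = 71926.73 + 180.74 = 72107.47
Import duty = 72107.47 × 20% = 14421.49
Buyer bears (A): 180.74 + 356.15 + 99.28 + 710.53 = 1346.70
Landed cost (A) = invoice 71926.73 + 1346.70 + duty 14421.49 = 87694.92
Supplier B (FCA):
CIF value = FCA price + origin terminal + freight + insurance = 68414.32 + 694.91 + 4386.94 + 180.74 = 73676.91
Import duty = 73676.91 × 20% = 14735.38
Buyer bears (B): 694.91 + 4386.94 + 180.74 + 356.15 + 99.28 + 710.53 = 6428.55
Landed cost (B) = invoice 68414.32 + 6428.55 + duty 14735.38 = 89578.25
Difference = |87694.92 − 89578.25| = 1883.33

Supplier A is cheaper by GBP 1883.33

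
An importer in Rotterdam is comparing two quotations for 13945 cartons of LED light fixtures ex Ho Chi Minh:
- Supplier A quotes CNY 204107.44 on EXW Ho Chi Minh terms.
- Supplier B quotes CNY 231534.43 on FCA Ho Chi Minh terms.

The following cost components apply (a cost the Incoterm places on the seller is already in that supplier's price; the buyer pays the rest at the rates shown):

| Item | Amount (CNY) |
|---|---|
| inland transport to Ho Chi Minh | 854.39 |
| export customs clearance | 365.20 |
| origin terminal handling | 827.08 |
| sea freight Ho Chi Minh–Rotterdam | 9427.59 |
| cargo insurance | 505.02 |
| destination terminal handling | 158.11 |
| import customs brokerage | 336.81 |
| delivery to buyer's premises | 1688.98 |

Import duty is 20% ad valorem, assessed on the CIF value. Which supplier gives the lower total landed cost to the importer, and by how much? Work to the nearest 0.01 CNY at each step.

Supplier A (EXW):
CIF value = EXW price + inland to port + export clearance + origin terminal + freight + insurance = 204107.44 + 854.39 + 365.20 + 827.08 + 9427.59 + 505.02 = 216086.72
Import duty = 216086.72 × 20% = 43217.34
Buyer bears (A): 854.39 + 365.20 + 827.08 + 9427.59 + 505.02 + 158.11 + 336.81 + 1688.98 = 14163.18
Landed cost (A) = invoice 204107.44 + 14163.18 + duty 43217.34 = 261487.96
Supplier B (FCA):
CIF value = FCA price + origin terminal + freight + insurance = 231534.43 + 827.08 + 9427.59 + 505.02 = 242294.12
Import duty = 242294.12 × 20% = 48458.82
Buyer bears (B): 827.08 + 9427.59 + 505.02 + 158.11 + 336.81 + 1688.98 = 12943.59
Landed cost (B) = invoice 231534.43 + 12943.59 + duty 48458.82 = 292936.84
Difference = |261487.96 − 292936.84| = 31448.88

Supplier A is cheaper by CNY 31448.88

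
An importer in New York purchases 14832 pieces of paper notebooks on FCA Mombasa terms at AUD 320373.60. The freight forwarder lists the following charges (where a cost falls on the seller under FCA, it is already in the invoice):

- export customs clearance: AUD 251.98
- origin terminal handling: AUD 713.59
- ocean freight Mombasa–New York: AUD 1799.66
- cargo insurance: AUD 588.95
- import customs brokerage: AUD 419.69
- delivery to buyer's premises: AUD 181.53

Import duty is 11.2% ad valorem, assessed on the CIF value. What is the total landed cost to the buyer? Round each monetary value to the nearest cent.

Total landed cost: AUD 360306.31

FCA: the seller delivers export-cleared goods to the carrier; the buyer bears costs from that point.
Already in the invoice (seller's account under FCA): export clearance — exclude.
CIF value = FCA price + origin terminal + freight + insurance = 320373.60 + 713.59 + 1799.66 + 588.95 = 323475.80
Import duty = 323475.80 × 11.2% = 36229.29
Buyer bears: origin terminal 713.59 + freight 1799.66 + insurance 588.95 + brokerage 419.69 + delivery 181.53 + duty 36229.29 = 39932.71
Landed cost = invoice 320373.60 + 39932.71 = 360306.31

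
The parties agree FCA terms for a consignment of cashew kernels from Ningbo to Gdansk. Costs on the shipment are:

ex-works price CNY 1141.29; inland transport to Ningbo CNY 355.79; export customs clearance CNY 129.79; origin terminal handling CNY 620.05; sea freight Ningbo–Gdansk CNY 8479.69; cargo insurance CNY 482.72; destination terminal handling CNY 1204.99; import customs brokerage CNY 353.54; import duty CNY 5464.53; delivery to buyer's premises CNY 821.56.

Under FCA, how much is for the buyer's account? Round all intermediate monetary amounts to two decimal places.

FCA: the seller delivers export-cleared goods to the carrier; the buyer bears costs from that point.
Seller's account: goods 1141.29 + inland to port 355.79 + export clearance 129.79 = 1626.87
Buyer's account: origin terminal 620.05 + freight 8479.69 + insurance 482.72 + destination terminal 1204.99 + brokerage 353.54 + duty 5464.53 + delivery 821.56 = 17427.08

Buyer's account: CNY 17427.08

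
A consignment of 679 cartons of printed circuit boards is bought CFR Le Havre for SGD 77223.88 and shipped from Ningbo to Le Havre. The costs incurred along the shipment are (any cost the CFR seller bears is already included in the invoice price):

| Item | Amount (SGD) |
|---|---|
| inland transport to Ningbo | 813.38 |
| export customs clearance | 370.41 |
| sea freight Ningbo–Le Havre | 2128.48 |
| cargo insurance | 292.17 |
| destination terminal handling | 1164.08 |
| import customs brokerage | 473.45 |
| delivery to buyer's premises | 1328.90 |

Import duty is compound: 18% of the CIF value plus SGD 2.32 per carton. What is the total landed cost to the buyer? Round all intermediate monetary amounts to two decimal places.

CFR: the seller pays costs through ocean freight to the destination port, but not insurance.
Already in the invoice (seller's account under CFR): inland to port, export clearance, freight — exclude.
CIF value = CFR price + insurance = 77223.88 + 292.17 = 77516.05
Ad valorem component: 77516.05 × 18% = 13952.89
Specific component: 679 × 2.32 = 1575.28
Import duty = 13952.89 + 1575.28 = 15528.17
Buyer bears: insurance 292.17 + destination terminal 1164.08 + brokerage 473.45 + delivery 1328.90 + duty 15528.17 = 18786.77
Landed cost = invoice 77223.88 + 18786.77 = 96010.65

Total landed cost: SGD 96010.65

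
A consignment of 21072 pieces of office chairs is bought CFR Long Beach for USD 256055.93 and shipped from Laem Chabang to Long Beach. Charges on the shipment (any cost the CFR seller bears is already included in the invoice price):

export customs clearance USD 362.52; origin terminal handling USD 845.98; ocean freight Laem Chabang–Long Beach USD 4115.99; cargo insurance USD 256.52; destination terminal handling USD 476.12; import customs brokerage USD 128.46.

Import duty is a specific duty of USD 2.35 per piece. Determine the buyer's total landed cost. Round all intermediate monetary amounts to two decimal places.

CFR: the seller pays costs through ocean freight to the destination port, but not insurance.
Already in the invoice (seller's account under CFR): export clearance, origin terminal, freight — exclude.
CIF value = CFR price + insurance = 256055.93 + 256.52 = 256312.45
Import duty = 21072 × 2.35 = 49519.20
Buyer bears: insurance 256.52 + destination terminal 476.12 + brokerage 128.46 + duty 49519.20 = 50380.30
Landed cost = invoice 256055.93 + 50380.30 = 306436.23

Total landed cost: USD 306436.23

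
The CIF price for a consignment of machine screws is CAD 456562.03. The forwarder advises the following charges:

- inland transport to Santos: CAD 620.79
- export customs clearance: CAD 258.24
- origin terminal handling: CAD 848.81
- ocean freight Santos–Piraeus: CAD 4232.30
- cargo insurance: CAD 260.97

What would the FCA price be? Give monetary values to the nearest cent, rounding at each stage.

FCA price: CAD 451219.95

Not relevant to the conversion: inland to port, export clearance — on the seller under both CIF and FCA; already in the CIF price and stays in the FCA price.
From CIF to FCA, the seller no longer bears: origin terminal, freight, insurance.
FCA price = 456562.03 − 848.81 − 4232.30 − 260.97 = 451219.95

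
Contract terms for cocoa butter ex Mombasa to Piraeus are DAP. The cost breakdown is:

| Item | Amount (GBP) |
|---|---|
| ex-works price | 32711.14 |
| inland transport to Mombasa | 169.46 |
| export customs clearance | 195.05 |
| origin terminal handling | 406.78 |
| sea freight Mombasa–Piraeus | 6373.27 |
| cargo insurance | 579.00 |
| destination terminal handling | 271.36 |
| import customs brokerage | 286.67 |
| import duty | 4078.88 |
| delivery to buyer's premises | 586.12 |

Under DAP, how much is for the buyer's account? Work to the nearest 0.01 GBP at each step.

DAP: the seller bears all costs to the named destination except import duty and clearance.
Seller's account: goods 32711.14 + inland to port 169.46 + export clearance 195.05 + origin terminal 406.78 + freight 6373.27 + insurance 579.00 + destination terminal 271.36 + delivery 586.12 = 41292.18
Buyer's account: brokerage 286.67 + duty 4078.88 = 4365.55

Buyer's account: GBP 4365.55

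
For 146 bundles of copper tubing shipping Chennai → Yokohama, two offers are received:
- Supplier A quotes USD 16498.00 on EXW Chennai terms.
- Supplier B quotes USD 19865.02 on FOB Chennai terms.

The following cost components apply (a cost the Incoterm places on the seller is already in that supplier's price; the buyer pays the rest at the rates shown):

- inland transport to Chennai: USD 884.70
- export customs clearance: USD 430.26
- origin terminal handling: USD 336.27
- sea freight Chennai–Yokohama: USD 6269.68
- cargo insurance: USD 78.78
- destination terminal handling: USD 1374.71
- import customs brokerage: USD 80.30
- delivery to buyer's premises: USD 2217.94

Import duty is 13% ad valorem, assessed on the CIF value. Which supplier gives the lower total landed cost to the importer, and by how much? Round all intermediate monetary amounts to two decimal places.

Supplier A (EXW):
CIF value = EXW price + inland to port + export clearance + origin terminal + freight + insurance = 16498.00 + 884.70 + 430.26 + 336.27 + 6269.68 + 78.78 = 24497.69
Import duty = 24497.69 × 13% = 3184.70
Buyer bears (A): 884.70 + 430.26 + 336.27 + 6269.68 + 78.78 + 1374.71 + 80.30 + 2217.94 = 11672.64
Landed cost (A) = invoice 16498.00 + 11672.64 + duty 3184.70 = 31355.34
Supplier B (FOB):
CIF value = FOB price + freight + insurance = 19865.02 + 6269.68 + 78.78 = 26213.48
Import duty = 26213.48 × 13% = 3407.75
Buyer bears (B): 6269.68 + 78.78 + 1374.71 + 80.30 + 2217.94 = 10021.41
Landed cost (B) = invoice 19865.02 + 10021.41 + duty 3407.75 = 33294.18
Difference = |31355.34 − 33294.18| = 1938.84

Supplier A is cheaper by USD 1938.84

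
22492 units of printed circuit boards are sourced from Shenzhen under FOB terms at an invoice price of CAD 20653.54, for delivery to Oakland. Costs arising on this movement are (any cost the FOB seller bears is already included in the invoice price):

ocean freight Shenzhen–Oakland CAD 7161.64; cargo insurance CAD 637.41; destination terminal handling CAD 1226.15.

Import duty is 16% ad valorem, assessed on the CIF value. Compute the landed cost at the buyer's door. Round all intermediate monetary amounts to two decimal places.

Total landed cost: CAD 34231.15

FOB: the seller bears costs until goods are on board at the origin port; the buyer bears freight, insurance and all costs thereafter.
CIF value = FOB price + freight + insurance = 20653.54 + 7161.64 + 637.41 = 28452.59
Import duty = 28452.59 × 16% = 4552.41
Buyer bears: freight 7161.64 + insurance 637.41 + destination terminal 1226.15 + duty 4552.41 = 13577.61
Landed cost = invoice 20653.54 + 13577.61 = 34231.15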